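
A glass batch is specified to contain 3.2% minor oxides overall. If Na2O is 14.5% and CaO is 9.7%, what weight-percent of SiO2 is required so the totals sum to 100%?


Known pieces sum to 100%:
  SiO2 = 100 - (others + Na2O + CaO)
  SiO2 = 100 - (3.2 + 14.5 + 9.7) = 72.6%

72.6%


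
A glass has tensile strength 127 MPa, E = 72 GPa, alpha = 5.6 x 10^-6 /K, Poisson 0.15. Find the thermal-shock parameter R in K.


Thermal shock resistance: R = sigma * (1 - nu) / (E * alpha)
  Numerator = 127 * (1 - 0.15) = 107.95
  Denominator = 72 * 1000 * (5.6 x 10^-6) = 0.4032
  R = 107.95 / 0.4032 = 267.7 K

267.7 K


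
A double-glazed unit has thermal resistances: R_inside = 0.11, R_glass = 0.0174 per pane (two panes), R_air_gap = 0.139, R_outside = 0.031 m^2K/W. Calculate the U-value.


Total thermal resistance (series):
  R_total = R_in + R_glass + R_air + R_glass + R_out
  R_total = 0.11 + 0.0174 + 0.139 + 0.0174 + 0.031 = 0.3148 m^2K/W
U-value = 1 / R_total = 1 / 0.3148 = 3.177 W/m^2K

3.177 W/m^2K


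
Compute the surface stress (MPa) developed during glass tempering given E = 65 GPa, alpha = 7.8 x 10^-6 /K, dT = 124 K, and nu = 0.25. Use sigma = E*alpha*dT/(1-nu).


Tempering stress: sigma = E * alpha * dT / (1 - nu)
  E (MPa) = 65 * 1000 = 65000
  Numerator = 65000 * (7.8 x 10^-6) * 124 = 62.868
  Denominator = 1 - 0.25 = 0.75
  sigma = 62.868 / 0.75 = 83.8 MPa

83.8 MPa


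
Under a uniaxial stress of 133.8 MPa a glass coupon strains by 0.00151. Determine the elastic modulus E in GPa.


Young's modulus: E = stress / strain
  E = 133.8 MPa / 0.00151 = 88609.27 MPa
Convert to GPa: 88609.27 / 1000 = 88.61 GPa

88.61 GPa


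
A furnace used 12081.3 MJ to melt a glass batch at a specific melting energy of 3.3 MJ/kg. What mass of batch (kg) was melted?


Rearrange E = m * s for m:
  m = E / s
  m = 12081.3 / 3.3 = 3661.0 kg

3661.0 kg


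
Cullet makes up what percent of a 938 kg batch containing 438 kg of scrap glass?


Cullet ratio = (cullet mass / total batch mass) * 100
  Ratio = 438 / 938 * 100 = 46.7%

46.7%


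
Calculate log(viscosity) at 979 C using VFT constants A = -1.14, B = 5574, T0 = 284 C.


VFT equation: log(eta) = A + B / (T - T0)
  T - T0 = 979 - 284 = 695
  B / (T - T0) = 5574 / 695 = 8.02
  log(eta) = -1.14 + 8.02 = 6.88

6.88


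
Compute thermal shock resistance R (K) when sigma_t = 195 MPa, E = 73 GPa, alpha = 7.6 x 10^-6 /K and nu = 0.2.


Thermal shock resistance: R = sigma * (1 - nu) / (E * alpha)
  Numerator = 195 * (1 - 0.2) = 156.0
  Denominator = 73 * 1000 * (7.6 x 10^-6) = 0.5548
  R = 156.0 / 0.5548 = 281.2 K

281.2 K


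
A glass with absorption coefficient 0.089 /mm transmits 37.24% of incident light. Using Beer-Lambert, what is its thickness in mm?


Rearrange T = exp(-alpha * thickness):
  thickness = -ln(T) / alpha
  T = 37.24/100 = 0.3724
  ln(T) = -0.98779
  -ln(T) = 0.98779
  thickness = 0.98779 / 0.089 = 11.1 mm

11.1 mm


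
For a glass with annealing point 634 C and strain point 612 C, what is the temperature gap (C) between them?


Gap = T_anneal - T_strain:
  gap = 634 - 612 = 22 C

22 C


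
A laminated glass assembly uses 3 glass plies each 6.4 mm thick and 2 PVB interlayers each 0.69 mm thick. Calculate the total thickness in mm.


Total thickness = glass contribution + PVB contribution
  Glass: 3 * 6.4 = 19.2 mm
  PVB: 2 * 0.69 = 1.38 mm
  Total = 19.2 + 1.38 = 20.58 mm

20.58 mm


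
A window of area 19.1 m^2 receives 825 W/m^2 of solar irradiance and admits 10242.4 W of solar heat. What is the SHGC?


Rearrange Q = Area * SHGC * Irradiance:
  SHGC = Q / (Area * Irradiance)
  SHGC = 10242.4 / (19.1 * 825) = 0.65

0.65


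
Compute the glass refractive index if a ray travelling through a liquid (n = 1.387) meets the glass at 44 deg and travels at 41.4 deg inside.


Apply Snell's law: n1 * sin(theta1) = n2 * sin(theta2)
  n2 = n1 * sin(theta1) / sin(theta2)
  sin(44) = 0.694658
  sin(41.4) = 0.661312
  n2 = 1.387 * 0.694658 / 0.661312 = 1.4569

1.4569


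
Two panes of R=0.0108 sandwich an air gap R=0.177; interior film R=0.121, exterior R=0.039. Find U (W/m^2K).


Total thermal resistance (series):
  R_total = R_in + R_glass + R_air + R_glass + R_out
  R_total = 0.121 + 0.0108 + 0.177 + 0.0108 + 0.039 = 0.3586 m^2K/W
U-value = 1 / R_total = 1 / 0.3586 = 2.789 W/m^2K

2.789 W/m^2K


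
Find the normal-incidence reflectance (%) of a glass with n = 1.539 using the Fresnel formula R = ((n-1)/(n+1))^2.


Fresnel reflectance at normal incidence:
  R = ((n - 1)/(n + 1))^2
  (n - 1)/(n + 1) = (1.539 - 1)/(1.539 + 1) = 0.212288
  R = 0.212288^2 = 0.0450662
  R(%) = 0.0450662 * 100 = 4.507%

4.507%


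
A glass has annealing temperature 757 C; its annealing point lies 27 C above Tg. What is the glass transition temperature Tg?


Rearrange T_anneal = Tg + offset for Tg:
  Tg = T_anneal - offset = 757 - 27 = 730 C

730 C


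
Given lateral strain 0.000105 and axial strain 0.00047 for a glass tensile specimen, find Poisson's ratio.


Poisson's ratio: nu = lateral strain / axial strain
  nu = 0.000105 / 0.00047 = 0.2234

0.2234


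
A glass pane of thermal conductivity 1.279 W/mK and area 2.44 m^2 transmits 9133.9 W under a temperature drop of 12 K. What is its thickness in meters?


Fourier's law: t = k * A * dT / Q
  t = 1.279 * 2.44 * 12 / 9133.9
  t = 37.44912 / 9133.9 = 0.0041 m

0.0041 m


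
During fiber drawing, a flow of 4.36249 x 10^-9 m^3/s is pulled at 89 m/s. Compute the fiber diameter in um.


Cross-sectional area from continuity:
  A = Q / v = 4.36249 x 10^-9 / 89 = 4.901674 x 10^-11 m^2
Diameter from circular cross-section:
  d = sqrt(4A / pi) * 10^6 (m -> um)
  d = sqrt(4 * 4.901674 x 10^-11 / pi) * 10^6 = 7.9 um

7.9 um


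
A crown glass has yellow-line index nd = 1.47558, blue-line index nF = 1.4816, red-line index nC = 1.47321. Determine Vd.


Abbe number formula: Vd = (nd - 1) / (nF - nC)
  nd - 1 = 1.47558 - 1 = 0.47558
  nF - nC = 1.4816 - 1.47321 = 0.00839
  Vd = 0.47558 / 0.00839 = 56.68

56.68


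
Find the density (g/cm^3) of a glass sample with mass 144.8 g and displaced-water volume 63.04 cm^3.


Use the definition of density:
  rho = mass / volume
  rho = 144.8 / 63.04 = 2.297 g/cm^3

2.297 g/cm^3


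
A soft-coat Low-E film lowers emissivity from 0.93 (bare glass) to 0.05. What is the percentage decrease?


Percentage reduction = (1 - coated/uncoated) * 100
  Ratio = 0.05 / 0.93 = 0.0538
  Reduction = (1 - 0.0538) * 100 = 94.6%

94.6%


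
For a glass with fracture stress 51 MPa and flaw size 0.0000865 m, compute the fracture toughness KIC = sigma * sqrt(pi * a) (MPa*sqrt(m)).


Fracture toughness: KIC = sigma * sqrt(pi * a)
  pi * a = pi * 0.0000865 = 0.000271748
  sqrt(pi * a) = 0.016485
  KIC = 51 * 0.016485 = 0.841 MPa*sqrt(m)

0.841 MPa*sqrt(m)


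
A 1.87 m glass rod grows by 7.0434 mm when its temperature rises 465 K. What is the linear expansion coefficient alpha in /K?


Rearrange dL = alpha * L0 * dT for alpha:
  alpha = dL / (L0 * dT)
  alpha = (7.0434 / 1000) / (1.87 * 465) = 0.0000081 /K = 8.1 x 10^-6 /K

8.1 x 10^-6 /K


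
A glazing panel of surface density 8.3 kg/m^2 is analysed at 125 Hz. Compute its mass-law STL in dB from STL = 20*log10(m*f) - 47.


Mass law: STL = 20 * log10(m * f) - 47
  m * f = 8.3 * 125 = 1037.5
  log10(1037.5) = 3.01599
  STL = 20 * 3.01599 - 47 = 60.3198 - 47 = 13.3 dB

13.3 dB


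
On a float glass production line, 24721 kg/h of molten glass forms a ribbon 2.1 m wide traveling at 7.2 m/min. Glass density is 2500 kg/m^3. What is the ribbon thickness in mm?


Ribbon cross-section from mass balance:
  Volume rate = throughput / density = 24721 / 2500 = 9.8884 m^3/h
  thickness = volume rate / (speed * 60 * width), i.e.
  thickness = throughput / (60 * speed * width * density) * 1000
  thickness = 24721 / (60 * 7.2 * 2.1 * 2500) * 1000 = 10.9 mm

10.9 mm


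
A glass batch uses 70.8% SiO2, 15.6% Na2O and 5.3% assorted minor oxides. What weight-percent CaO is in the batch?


Pieces sum to 100%:
  CaO = 100 - (SiO2 + Na2O + others)
  CaO = 100 - (70.8 + 15.6 + 5.3) = 8.3%

8.3%


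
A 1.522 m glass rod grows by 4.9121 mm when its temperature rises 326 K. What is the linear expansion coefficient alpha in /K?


Rearrange dL = alpha * L0 * dT for alpha:
  alpha = dL / (L0 * dT)
  alpha = (4.9121 / 1000) / (1.522 * 326) = 0.0000099 /K = 9.9 x 10^-6 /K

9.9 x 10^-6 /K


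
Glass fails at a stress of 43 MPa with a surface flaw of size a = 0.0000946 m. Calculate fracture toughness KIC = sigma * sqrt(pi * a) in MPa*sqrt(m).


Fracture toughness: KIC = sigma * sqrt(pi * a)
  pi * a = pi * 0.0000946 = 0.000297195
  sqrt(pi * a) = 0.017239
  KIC = 43 * 0.017239 = 0.741 MPa*sqrt(m)

0.741 MPa*sqrt(m)


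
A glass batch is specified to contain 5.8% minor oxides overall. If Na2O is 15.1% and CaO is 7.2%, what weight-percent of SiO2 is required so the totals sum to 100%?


Known pieces sum to 100%:
  SiO2 = 100 - (others + Na2O + CaO)
  SiO2 = 100 - (5.8 + 15.1 + 7.2) = 71.9%

71.9%


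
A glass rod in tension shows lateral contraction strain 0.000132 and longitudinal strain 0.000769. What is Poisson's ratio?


Poisson's ratio: nu = lateral strain / axial strain
  nu = 0.000132 / 0.000769 = 0.1717

0.1717


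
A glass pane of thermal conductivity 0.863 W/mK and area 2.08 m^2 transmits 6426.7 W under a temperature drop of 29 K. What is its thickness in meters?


Fourier's law: t = k * A * dT / Q
  t = 0.863 * 2.08 * 29 / 6426.7
  t = 52.05616 / 6426.7 = 0.0081 m

0.0081 m


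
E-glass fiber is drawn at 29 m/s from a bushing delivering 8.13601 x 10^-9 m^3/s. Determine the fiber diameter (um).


Cross-sectional area from continuity:
  A = Q / v = 8.13601 x 10^-9 / 29 = 2.805521 x 10^-10 m^2
Diameter from circular cross-section:
  d = sqrt(4A / pi) * 10^6 (m -> um)
  d = sqrt(4 * 2.805521 x 10^-10 / pi) * 10^6 = 18.9 um

18.9 um


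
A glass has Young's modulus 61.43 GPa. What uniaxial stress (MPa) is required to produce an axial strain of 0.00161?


Rearrange E = sigma / epsilon:
  sigma = E * epsilon
  E (MPa) = 61.43 * 1000 = 61430
  sigma = 61430 * 0.00161 = 98.9 MPa

98.9 MPa


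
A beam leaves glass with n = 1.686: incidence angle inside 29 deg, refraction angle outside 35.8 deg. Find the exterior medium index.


Apply Snell's law: n1 * sin(theta1) = n2 * sin(theta2)
  n2 = n1 * sin(theta1) / sin(theta2)
  sin(29) = 0.48481
  sin(35.8) = 0.584958
  n2 = 1.686 * 0.48481 / 0.584958 = 1.3973

1.3973


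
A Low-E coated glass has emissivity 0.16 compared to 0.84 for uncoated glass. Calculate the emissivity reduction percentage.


Percentage reduction = (1 - coated/uncoated) * 100
  Ratio = 0.16 / 0.84 = 0.1905
  Reduction = (1 - 0.1905) * 100 = 81.0%

81.0%


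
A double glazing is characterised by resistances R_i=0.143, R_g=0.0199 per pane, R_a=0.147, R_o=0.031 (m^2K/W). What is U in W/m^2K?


Total thermal resistance (series):
  R_total = R_in + R_glass + R_air + R_glass + R_out
  R_total = 0.143 + 0.0199 + 0.147 + 0.0199 + 0.031 = 0.3608 m^2K/W
U-value = 1 / R_total = 1 / 0.3608 = 2.772 W/m^2K

2.772 W/m^2K


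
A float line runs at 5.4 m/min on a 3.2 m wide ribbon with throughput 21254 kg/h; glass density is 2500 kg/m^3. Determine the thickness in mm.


Ribbon cross-section from mass balance:
  Volume rate = throughput / density = 21254 / 2500 = 8.5016 m^3/h
  thickness = volume rate / (speed * 60 * width), i.e.
  thickness = throughput / (60 * speed * width * density) * 1000
  thickness = 21254 / (60 * 5.4 * 3.2 * 2500) * 1000 = 8.2 mm

8.2 mm


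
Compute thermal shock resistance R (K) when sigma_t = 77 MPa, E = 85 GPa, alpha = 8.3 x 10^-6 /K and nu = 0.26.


Thermal shock resistance: R = sigma * (1 - nu) / (E * alpha)
  Numerator = 77 * (1 - 0.26) = 56.98
  Denominator = 85 * 1000 * (8.3 x 10^-6) = 0.7055
  R = 56.98 / 0.7055 = 80.8 K

80.8 K


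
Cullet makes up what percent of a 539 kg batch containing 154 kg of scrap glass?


Cullet ratio = (cullet mass / total batch mass) * 100
  Ratio = 154 / 539 * 100 = 28.57%

28.57%


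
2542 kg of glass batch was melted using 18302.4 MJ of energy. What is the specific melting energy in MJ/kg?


Rearrange E = m * s for s:
  s = E / m
  s = 18302.4 / 2542 = 7.2 MJ/kg

7.2 MJ/kg


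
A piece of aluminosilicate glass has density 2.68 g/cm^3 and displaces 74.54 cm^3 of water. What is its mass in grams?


Rearrange rho = m / V:
  m = rho * V
  m = 2.68 * 74.54 = 199.767 g

199.767 g


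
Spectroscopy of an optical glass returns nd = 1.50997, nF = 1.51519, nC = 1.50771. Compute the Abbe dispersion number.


Abbe number formula: Vd = (nd - 1) / (nF - nC)
  nd - 1 = 1.50997 - 1 = 0.50997
  nF - nC = 1.51519 - 1.50771 = 0.00748
  Vd = 0.50997 / 0.00748 = 68.18

68.18


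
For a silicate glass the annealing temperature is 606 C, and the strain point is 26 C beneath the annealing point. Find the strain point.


Strain point = annealing point - difference:
  T_strain = 606 - 26 = 580 C

580 C


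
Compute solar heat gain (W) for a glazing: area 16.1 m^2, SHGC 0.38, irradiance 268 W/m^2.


Solar heat gain: Q = Area * SHGC * Irradiance
  Q = 16.1 * 0.38 * 268 = 1639.6 W

1639.6 W


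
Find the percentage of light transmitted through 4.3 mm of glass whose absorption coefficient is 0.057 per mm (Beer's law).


Beer-Lambert law: T = exp(-alpha * thickness)
  exponent = -0.057 * 4.3 = -0.2451
  T = exp(-0.2451) = 0.7826
  Percentage = 0.7826 * 100 = 78.26%

78.26%


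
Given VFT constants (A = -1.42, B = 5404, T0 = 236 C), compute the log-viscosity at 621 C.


VFT equation: log(eta) = A + B / (T - T0)
  T - T0 = 621 - 236 = 385
  B / (T - T0) = 5404 / 385 = 14.036
  log(eta) = -1.42 + 14.036 = 12.616

12.616


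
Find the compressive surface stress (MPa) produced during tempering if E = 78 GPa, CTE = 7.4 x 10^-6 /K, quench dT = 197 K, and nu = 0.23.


Tempering stress: sigma = E * alpha * dT / (1 - nu)
  E (MPa) = 78 * 1000 = 78000
  Numerator = 78000 * (7.4 x 10^-6) * 197 = 113.7084
  Denominator = 1 - 0.23 = 0.77
  sigma = 113.7084 / 0.77 = 147.7 MPa

147.7 MPa


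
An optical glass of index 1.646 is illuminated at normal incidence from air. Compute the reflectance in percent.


Fresnel reflectance at normal incidence:
  R = ((n - 1)/(n + 1))^2
  (n - 1)/(n + 1) = (1.646 - 1)/(1.646 + 1) = 0.244142
  R = 0.244142^2 = 0.0596053
  R(%) = 0.0596053 * 100 = 5.961%

5.961%


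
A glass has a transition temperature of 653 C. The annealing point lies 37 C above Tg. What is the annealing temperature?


The annealing temperature is Tg plus the offset:
  T_anneal = 653 + 37 = 690 C

690 C


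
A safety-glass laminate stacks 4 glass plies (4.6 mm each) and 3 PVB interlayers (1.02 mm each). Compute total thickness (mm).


Total thickness = glass contribution + PVB contribution
  Glass: 4 * 4.6 = 18.4 mm
  PVB: 3 * 1.02 = 3.06 mm
  Total = 18.4 + 3.06 = 21.46 mm

21.46 mm


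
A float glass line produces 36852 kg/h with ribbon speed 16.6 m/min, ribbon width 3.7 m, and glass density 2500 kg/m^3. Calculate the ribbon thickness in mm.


Ribbon cross-section from mass balance:
  Volume rate = throughput / density = 36852 / 2500 = 14.7408 m^3/h
  thickness = volume rate / (speed * 60 * width), i.e.
  thickness = throughput / (60 * speed * width * density) * 1000
  thickness = 36852 / (60 * 16.6 * 3.7 * 2500) * 1000 = 4.0 mm

4.0 mm


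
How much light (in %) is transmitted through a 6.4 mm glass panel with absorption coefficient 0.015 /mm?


Beer-Lambert law: T = exp(-alpha * thickness)
  exponent = -0.015 * 6.4 = -0.096
  T = exp(-0.096) = 0.9085
  Percentage = 0.9085 * 100 = 90.85%

90.85%


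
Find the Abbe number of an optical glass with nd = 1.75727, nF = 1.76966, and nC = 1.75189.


Abbe number formula: Vd = (nd - 1) / (nF - nC)
  nd - 1 = 1.75727 - 1 = 0.75727
  nF - nC = 1.76966 - 1.75189 = 0.01777
  Vd = 0.75727 / 0.01777 = 42.62

42.62


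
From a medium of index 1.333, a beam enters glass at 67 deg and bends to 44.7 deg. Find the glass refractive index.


Apply Snell's law: n1 * sin(theta1) = n2 * sin(theta2)
  n2 = n1 * sin(theta1) / sin(theta2)
  sin(67) = 0.920505
  sin(44.7) = 0.703395
  n2 = 1.333 * 0.920505 / 0.703395 = 1.7444

1.7444


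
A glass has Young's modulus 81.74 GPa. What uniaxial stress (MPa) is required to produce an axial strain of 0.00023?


Rearrange E = sigma / epsilon:
  sigma = E * epsilon
  E (MPa) = 81.74 * 1000 = 81740
  sigma = 81740 * 0.00023 = 18.8 MPa

18.8 MPa


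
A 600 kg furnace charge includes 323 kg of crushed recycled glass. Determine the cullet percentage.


Cullet ratio = (cullet mass / total batch mass) * 100
  Ratio = 323 / 600 * 100 = 53.83%

53.83%


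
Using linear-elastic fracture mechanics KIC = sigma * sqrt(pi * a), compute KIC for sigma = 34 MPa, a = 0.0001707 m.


Fracture toughness: KIC = sigma * sqrt(pi * a)
  pi * a = pi * 0.0001707 = 0.00053627
  sqrt(pi * a) = 0.023158
  KIC = 34 * 0.023158 = 0.787 MPa*sqrt(m)

0.787 MPa*sqrt(m)


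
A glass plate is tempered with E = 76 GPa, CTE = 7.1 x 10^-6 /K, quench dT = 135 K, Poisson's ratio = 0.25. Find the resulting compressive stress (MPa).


Tempering stress: sigma = E * alpha * dT / (1 - nu)
  E (MPa) = 76 * 1000 = 76000
  Numerator = 76000 * (7.1 x 10^-6) * 135 = 72.846
  Denominator = 1 - 0.25 = 0.75
  sigma = 72.846 / 0.75 = 97.1 MPa

97.1 MPa


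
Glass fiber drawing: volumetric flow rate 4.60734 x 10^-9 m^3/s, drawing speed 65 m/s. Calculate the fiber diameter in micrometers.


Cross-sectional area from continuity:
  A = Q / v = 4.60734 x 10^-9 / 65 = 7.088215 x 10^-11 m^2
Diameter from circular cross-section:
  d = sqrt(4A / pi) * 10^6 (m -> um)
  d = sqrt(4 * 7.088215 x 10^-11 / pi) * 10^6 = 9.5 um

9.5 um


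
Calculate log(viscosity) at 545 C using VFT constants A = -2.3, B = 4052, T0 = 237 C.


VFT equation: log(eta) = A + B / (T - T0)
  T - T0 = 545 - 237 = 308
  B / (T - T0) = 4052 / 308 = 13.156
  log(eta) = -2.3 + 13.156 = 10.856

10.856


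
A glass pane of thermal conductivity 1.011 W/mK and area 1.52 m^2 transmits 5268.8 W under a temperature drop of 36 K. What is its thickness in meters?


Fourier's law: t = k * A * dT / Q
  t = 1.011 * 1.52 * 36 / 5268.8
  t = 55.32192 / 5268.8 = 0.0105 m

0.0105 m


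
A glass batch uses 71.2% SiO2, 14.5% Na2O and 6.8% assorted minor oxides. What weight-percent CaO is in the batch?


Pieces sum to 100%:
  CaO = 100 - (SiO2 + Na2O + others)
  CaO = 100 - (71.2 + 14.5 + 6.8) = 7.5%

7.5%


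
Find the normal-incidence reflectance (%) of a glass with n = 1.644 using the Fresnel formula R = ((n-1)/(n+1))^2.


Fresnel reflectance at normal incidence:
  R = ((n - 1)/(n + 1))^2
  (n - 1)/(n + 1) = (1.644 - 1)/(1.644 + 1) = 0.24357
  R = 0.24357^2 = 0.0593263
  R(%) = 0.0593263 * 100 = 5.933%

5.933%


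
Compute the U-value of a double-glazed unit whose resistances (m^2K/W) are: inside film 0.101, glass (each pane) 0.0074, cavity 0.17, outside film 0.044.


Total thermal resistance (series):
  R_total = R_in + R_glass + R_air + R_glass + R_out
  R_total = 0.101 + 0.0074 + 0.17 + 0.0074 + 0.044 = 0.3298 m^2K/W
U-value = 1 / R_total = 1 / 0.3298 = 3.032 W/m^2K

3.032 W/m^2K


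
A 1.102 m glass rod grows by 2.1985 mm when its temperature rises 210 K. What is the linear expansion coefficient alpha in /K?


Rearrange dL = alpha * L0 * dT for alpha:
  alpha = dL / (L0 * dT)
  alpha = (2.1985 / 1000) / (1.102 * 210) = 0.0000095 /K = 9.5 x 10^-6 /K

9.5 x 10^-6 /K


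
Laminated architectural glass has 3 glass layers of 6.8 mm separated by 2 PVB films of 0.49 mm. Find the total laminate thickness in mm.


Total thickness = glass contribution + PVB contribution
  Glass: 3 * 6.8 = 20.4 mm
  PVB: 2 * 0.49 = 0.98 mm
  Total = 20.4 + 0.98 = 21.38 mm

21.38 mm


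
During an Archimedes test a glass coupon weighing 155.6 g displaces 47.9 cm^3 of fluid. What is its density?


Use the definition of density:
  rho = mass / volume
  rho = 155.6 / 47.9 = 3.248 g/cm^3

3.248 g/cm^3


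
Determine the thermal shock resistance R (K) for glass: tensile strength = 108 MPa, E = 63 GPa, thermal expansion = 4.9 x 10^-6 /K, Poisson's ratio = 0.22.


Thermal shock resistance: R = sigma * (1 - nu) / (E * alpha)
  Numerator = 108 * (1 - 0.22) = 84.24
  Denominator = 63 * 1000 * (4.9 x 10^-6) = 0.3087
  R = 84.24 / 0.3087 = 272.9 K

272.9 K


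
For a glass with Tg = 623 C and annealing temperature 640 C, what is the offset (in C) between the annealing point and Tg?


Offset = T_anneal - Tg:
  offset = 640 - 623 = 17 C

17 C


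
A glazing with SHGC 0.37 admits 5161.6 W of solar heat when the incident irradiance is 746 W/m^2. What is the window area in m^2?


Rearrange Q = Area * SHGC * Irradiance:
  Area = Q / (SHGC * Irradiance)
  Area = 5161.6 / (0.37 * 746) = 18.7 m^2

18.7 m^2


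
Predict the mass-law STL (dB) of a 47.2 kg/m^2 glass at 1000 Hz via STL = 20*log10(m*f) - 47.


Mass law: STL = 20 * log10(m * f) - 47
  m * f = 47.2 * 1000 = 47200
  log10(47200) = 4.67394
  STL = 20 * 4.67394 - 47 = 93.4788 - 47 = 46.5 dB

46.5 dB


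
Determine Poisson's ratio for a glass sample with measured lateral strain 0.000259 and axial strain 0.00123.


Poisson's ratio: nu = lateral strain / axial strain
  nu = 0.000259 / 0.00123 = 0.2106

0.2106


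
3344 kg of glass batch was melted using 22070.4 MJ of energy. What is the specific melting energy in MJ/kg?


Rearrange E = m * s for s:
  s = E / m
  s = 22070.4 / 3344 = 6.6 MJ/kg

6.6 MJ/kg


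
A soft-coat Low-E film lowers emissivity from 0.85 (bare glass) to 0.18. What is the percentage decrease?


Percentage reduction = (1 - coated/uncoated) * 100
  Ratio = 0.18 / 0.85 = 0.2118
  Reduction = (1 - 0.2118) * 100 = 78.8%

78.8%


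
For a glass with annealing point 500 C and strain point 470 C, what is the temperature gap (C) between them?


Gap = T_anneal - T_strain:
  gap = 500 - 470 = 30 C

30 C


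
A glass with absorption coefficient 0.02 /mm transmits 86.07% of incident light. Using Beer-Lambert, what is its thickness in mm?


Rearrange T = exp(-alpha * thickness):
  thickness = -ln(T) / alpha
  T = 86.07/100 = 0.8607
  ln(T) = -0.15001
  -ln(T) = 0.15001
  thickness = 0.15001 / 0.02 = 7.5 mm

7.5 mm


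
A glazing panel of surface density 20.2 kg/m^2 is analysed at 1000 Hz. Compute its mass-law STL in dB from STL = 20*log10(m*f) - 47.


Mass law: STL = 20 * log10(m * f) - 47
  m * f = 20.2 * 1000 = 20200
  log10(20200) = 4.30535
  STL = 20 * 4.30535 - 47 = 86.107 - 47 = 39.1 dB

39.1 dB


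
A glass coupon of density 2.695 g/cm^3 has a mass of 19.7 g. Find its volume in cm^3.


Rearrange rho = m / V:
  V = m / rho
  V = 19.7 / 2.695 = 7.31 cm^3

7.31 cm^3


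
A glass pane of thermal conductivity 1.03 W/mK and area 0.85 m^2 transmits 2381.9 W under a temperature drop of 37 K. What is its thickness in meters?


Fourier's law: t = k * A * dT / Q
  t = 1.03 * 0.85 * 37 / 2381.9
  t = 32.3935 / 2381.9 = 0.0136 m

0.0136 m


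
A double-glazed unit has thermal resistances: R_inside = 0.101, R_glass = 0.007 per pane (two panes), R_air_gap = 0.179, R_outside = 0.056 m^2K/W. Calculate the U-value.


Total thermal resistance (series):
  R_total = R_in + R_glass + R_air + R_glass + R_out
  R_total = 0.101 + 0.007 + 0.179 + 0.007 + 0.056 = 0.35 m^2K/W
U-value = 1 / R_total = 1 / 0.35 = 2.857 W/m^2K

2.857 W/m^2K


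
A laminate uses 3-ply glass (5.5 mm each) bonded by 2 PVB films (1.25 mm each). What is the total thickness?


Total thickness = glass contribution + PVB contribution
  Glass: 3 * 5.5 = 16.5 mm
  PVB: 2 * 1.25 = 2.5 mm
  Total = 16.5 + 2.5 = 19.0 mm

19.0 mm


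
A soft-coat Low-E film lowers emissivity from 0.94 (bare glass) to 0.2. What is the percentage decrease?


Percentage reduction = (1 - coated/uncoated) * 100
  Ratio = 0.2 / 0.94 = 0.2128
  Reduction = (1 - 0.2128) * 100 = 78.7%

78.7%


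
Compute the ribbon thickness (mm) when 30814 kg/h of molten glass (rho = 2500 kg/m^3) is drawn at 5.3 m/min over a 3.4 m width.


Ribbon cross-section from mass balance:
  Volume rate = throughput / density = 30814 / 2500 = 12.3256 m^3/h
  thickness = volume rate / (speed * 60 * width), i.e.
  thickness = throughput / (60 * speed * width * density) * 1000
  thickness = 30814 / (60 * 5.3 * 3.4 * 2500) * 1000 = 11.4 mm

11.4 mm


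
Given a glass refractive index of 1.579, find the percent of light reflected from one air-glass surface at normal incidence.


Fresnel reflectance at normal incidence:
  R = ((n - 1)/(n + 1))^2
  (n - 1)/(n + 1) = (1.579 - 1)/(1.579 + 1) = 0.224506
  R = 0.224506^2 = 0.0504029
  R(%) = 0.0504029 * 100 = 5.04%

5.04%


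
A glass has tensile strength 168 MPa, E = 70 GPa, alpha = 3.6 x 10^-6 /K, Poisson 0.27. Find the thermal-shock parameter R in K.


Thermal shock resistance: R = sigma * (1 - nu) / (E * alpha)
  Numerator = 168 * (1 - 0.27) = 122.64
  Denominator = 70 * 1000 * (3.6 x 10^-6) = 0.252
  R = 122.64 / 0.252 = 486.7 K

486.7 K


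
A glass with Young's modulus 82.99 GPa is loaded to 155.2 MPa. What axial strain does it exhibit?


Rearrange E = sigma / epsilon:
  epsilon = sigma / E
  E (MPa) = 82.99 * 1000 = 82990
  epsilon = 155.2 / 82990 = 0.00187

0.00187


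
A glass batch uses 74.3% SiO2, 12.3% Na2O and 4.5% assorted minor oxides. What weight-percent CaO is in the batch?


Pieces sum to 100%:
  CaO = 100 - (SiO2 + Na2O + others)
  CaO = 100 - (74.3 + 12.3 + 4.5) = 8.9%

8.9%


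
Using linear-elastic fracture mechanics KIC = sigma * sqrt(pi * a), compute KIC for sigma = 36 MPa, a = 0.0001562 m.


Fracture toughness: KIC = sigma * sqrt(pi * a)
  pi * a = pi * 0.0001562 = 0.000490717
  sqrt(pi * a) = 0.022152
  KIC = 36 * 0.022152 = 0.797 MPa*sqrt(m)

0.797 MPa*sqrt(m)


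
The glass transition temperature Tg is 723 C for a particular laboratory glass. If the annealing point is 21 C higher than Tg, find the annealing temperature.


The annealing temperature is Tg plus the offset:
  T_anneal = 723 + 21 = 744 C

744 C


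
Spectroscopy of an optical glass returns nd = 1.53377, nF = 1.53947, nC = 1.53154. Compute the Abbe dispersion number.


Abbe number formula: Vd = (nd - 1) / (nF - nC)
  nd - 1 = 1.53377 - 1 = 0.53377
  nF - nC = 1.53947 - 1.53154 = 0.00793
  Vd = 0.53377 / 0.00793 = 67.31

67.31


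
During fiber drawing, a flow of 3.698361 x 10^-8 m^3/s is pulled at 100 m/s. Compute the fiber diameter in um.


Cross-sectional area from continuity:
  A = Q / v = 3.698361 x 10^-8 / 100 = 3.698361 x 10^-10 m^2
Diameter from circular cross-section:
  d = sqrt(4A / pi) * 10^6 (m -> um)
  d = sqrt(4 * 3.698361 x 10^-10 / pi) * 10^6 = 21.7 um

21.7 um


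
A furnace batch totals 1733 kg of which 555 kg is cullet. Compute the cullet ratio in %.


Cullet ratio = (cullet mass / total batch mass) * 100
  Ratio = 555 / 1733 * 100 = 32.03%

32.03%


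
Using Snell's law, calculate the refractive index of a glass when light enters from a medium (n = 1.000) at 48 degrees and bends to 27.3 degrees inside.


Apply Snell's law: n1 * sin(theta1) = n2 * sin(theta2)
  n2 = n1 * sin(theta1) / sin(theta2)
  sin(48) = 0.743145
  sin(27.3) = 0.45865
  n2 = 1.000 * 0.743145 / 0.45865 = 1.6203

1.6203


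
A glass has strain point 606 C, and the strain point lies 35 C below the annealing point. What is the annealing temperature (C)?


T_anneal = T_strain + gap:
  T_anneal = 606 + 35 = 641 C

641 C


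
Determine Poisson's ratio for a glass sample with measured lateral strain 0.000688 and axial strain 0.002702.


Poisson's ratio: nu = lateral strain / axial strain
  nu = 0.000688 / 0.002702 = 0.2546

0.2546


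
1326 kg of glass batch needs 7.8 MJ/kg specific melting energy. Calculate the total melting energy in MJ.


Total energy = mass * specific energy
  E = 1326 * 7.8 = 10342.8 MJ

10342.8 MJ


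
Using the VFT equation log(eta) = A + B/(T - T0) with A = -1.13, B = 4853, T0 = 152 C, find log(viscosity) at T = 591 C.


VFT equation: log(eta) = A + B / (T - T0)
  T - T0 = 591 - 152 = 439
  B / (T - T0) = 4853 / 439 = 11.055
  log(eta) = -1.13 + 11.055 = 9.925

9.925


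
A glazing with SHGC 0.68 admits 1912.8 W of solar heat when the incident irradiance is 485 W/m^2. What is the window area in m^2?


Rearrange Q = Area * SHGC * Irradiance:
  Area = Q / (SHGC * Irradiance)
  Area = 1912.8 / (0.68 * 485) = 5.8 m^2

5.8 m^2


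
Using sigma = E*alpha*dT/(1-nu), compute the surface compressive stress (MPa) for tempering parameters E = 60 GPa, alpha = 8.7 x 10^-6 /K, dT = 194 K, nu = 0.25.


Tempering stress: sigma = E * alpha * dT / (1 - nu)
  E (MPa) = 60 * 1000 = 60000
  Numerator = 60000 * (8.7 x 10^-6) * 194 = 101.268
  Denominator = 1 - 0.25 = 0.75
  sigma = 101.268 / 0.75 = 135.0 MPa

135.0 MPa


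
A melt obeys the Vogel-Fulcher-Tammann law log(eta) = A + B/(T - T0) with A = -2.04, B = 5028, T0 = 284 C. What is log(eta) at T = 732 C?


VFT equation: log(eta) = A + B / (T - T0)
  T - T0 = 732 - 284 = 448
  B / (T - T0) = 5028 / 448 = 11.223
  log(eta) = -2.04 + 11.223 = 9.183

9.183


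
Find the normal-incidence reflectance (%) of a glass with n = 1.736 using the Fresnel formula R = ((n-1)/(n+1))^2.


Fresnel reflectance at normal incidence:
  R = ((n - 1)/(n + 1))^2
  (n - 1)/(n + 1) = (1.736 - 1)/(1.736 + 1) = 0.269006
  R = 0.269006^2 = 0.0723642
  R(%) = 0.0723642 * 100 = 7.236%

7.236%


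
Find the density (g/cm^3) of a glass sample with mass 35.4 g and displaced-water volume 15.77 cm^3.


Use the definition of density:
  rho = mass / volume
  rho = 35.4 / 15.77 = 2.245 g/cm^3

2.245 g/cm^3


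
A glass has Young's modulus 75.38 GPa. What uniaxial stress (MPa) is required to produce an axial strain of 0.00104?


Rearrange E = sigma / epsilon:
  sigma = E * epsilon
  E (MPa) = 75.38 * 1000 = 75380
  sigma = 75380 * 0.00104 = 78.4 MPa

78.4 MPa


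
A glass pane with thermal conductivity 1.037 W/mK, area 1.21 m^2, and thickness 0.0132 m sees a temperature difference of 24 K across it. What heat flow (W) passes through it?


Fourier's law: Q = k * A * dT / t
  Q = 1.037 * 1.21 * 24 / 0.0132
  Q = 30.11448 / 0.0132 = 2281.4 W

2281.4 W


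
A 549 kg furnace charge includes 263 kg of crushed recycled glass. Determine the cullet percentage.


Cullet ratio = (cullet mass / total batch mass) * 100
  Ratio = 263 / 549 * 100 = 47.91%

47.91%


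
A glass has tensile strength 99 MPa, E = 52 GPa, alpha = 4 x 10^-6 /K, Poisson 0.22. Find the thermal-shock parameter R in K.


Thermal shock resistance: R = sigma * (1 - nu) / (E * alpha)
  Numerator = 99 * (1 - 0.22) = 77.22
  Denominator = 52 * 1000 * (4 x 10^-6) = 0.208
  R = 77.22 / 0.208 = 371.2 K

371.2 K


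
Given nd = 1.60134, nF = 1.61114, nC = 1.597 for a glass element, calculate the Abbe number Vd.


Abbe number formula: Vd = (nd - 1) / (nF - nC)
  nd - 1 = 1.60134 - 1 = 0.60134
  nF - nC = 1.61114 - 1.597 = 0.01414
  Vd = 0.60134 / 0.01414 = 42.53

42.53


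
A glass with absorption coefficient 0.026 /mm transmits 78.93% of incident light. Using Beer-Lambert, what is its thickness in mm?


Rearrange T = exp(-alpha * thickness):
  thickness = -ln(T) / alpha
  T = 78.93/100 = 0.7893
  ln(T) = -0.23661
  -ln(T) = 0.23661
  thickness = 0.23661 / 0.026 = 9.1 mm

9.1 mm


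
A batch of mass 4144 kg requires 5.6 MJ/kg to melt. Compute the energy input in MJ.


Total energy = mass * specific energy
  E = 4144 * 5.6 = 23206.4 MJ

23206.4 MJ


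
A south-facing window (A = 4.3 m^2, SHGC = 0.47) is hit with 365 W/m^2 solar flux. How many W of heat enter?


Solar heat gain: Q = Area * SHGC * Irradiance
  Q = 4.3 * 0.47 * 365 = 737.7 W

737.7 W


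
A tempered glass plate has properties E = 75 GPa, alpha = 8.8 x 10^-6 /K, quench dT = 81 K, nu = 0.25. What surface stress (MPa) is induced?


Tempering stress: sigma = E * alpha * dT / (1 - nu)
  E (MPa) = 75 * 1000 = 75000
  Numerator = 75000 * (8.8 x 10^-6) * 81 = 53.46
  Denominator = 1 - 0.25 = 0.75
  sigma = 53.46 / 0.75 = 71.3 MPa

71.3 MPa


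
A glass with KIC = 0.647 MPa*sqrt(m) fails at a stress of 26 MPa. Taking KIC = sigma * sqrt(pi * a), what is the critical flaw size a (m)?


Rearrange KIC = sigma * sqrt(pi * a):
  sqrt(pi * a) = KIC / sigma
  sqrt(pi * a) = 0.647 / 26 = 0.024885
  a = (KIC / sigma)^2 / pi
  a = 0.024885^2 / pi = 0.0001971 m

0.0001971 m


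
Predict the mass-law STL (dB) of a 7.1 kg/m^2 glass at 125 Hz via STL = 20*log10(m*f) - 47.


Mass law: STL = 20 * log10(m * f) - 47
  m * f = 7.1 * 125 = 887.5
  log10(887.5) = 2.94817
  STL = 20 * 2.94817 - 47 = 58.9634 - 47 = 12.0 dB

12.0 dB


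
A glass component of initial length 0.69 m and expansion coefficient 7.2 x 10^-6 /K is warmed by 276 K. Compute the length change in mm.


Thermal expansion formula: dL = alpha * L0 * dT
  dL = (7.2 x 10^-6) * 0.69 * 276 = 0.00137117 m
Convert to mm: 0.00137117 * 1000 = 1.3712 mm

1.3712 mm


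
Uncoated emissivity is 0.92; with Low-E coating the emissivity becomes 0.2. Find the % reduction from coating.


Percentage reduction = (1 - coated/uncoated) * 100
  Ratio = 0.2 / 0.92 = 0.2174
  Reduction = (1 - 0.2174) * 100 = 78.3%

78.3%


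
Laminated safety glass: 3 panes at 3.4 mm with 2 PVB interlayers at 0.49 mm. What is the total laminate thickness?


Total thickness = glass contribution + PVB contribution
  Glass: 3 * 3.4 = 10.2 mm
  PVB: 2 * 0.49 = 0.98 mm
  Total = 10.2 + 0.98 = 11.18 mm

11.18 mm


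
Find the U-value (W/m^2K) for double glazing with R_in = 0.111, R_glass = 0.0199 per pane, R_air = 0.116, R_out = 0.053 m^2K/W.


Total thermal resistance (series):
  R_total = R_in + R_glass + R_air + R_glass + R_out
  R_total = 0.111 + 0.0199 + 0.116 + 0.0199 + 0.053 = 0.3198 m^2K/W
U-value = 1 / R_total = 1 / 0.3198 = 3.127 W/m^2K

3.127 W/m^2K


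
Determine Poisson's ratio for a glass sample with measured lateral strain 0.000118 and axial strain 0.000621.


Poisson's ratio: nu = lateral strain / axial strain
  nu = 0.000118 / 0.000621 = 0.19

0.19


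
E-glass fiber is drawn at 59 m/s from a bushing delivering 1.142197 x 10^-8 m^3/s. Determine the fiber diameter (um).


Cross-sectional area from continuity:
  A = Q / v = 1.142197 x 10^-8 / 59 = 1.935927 x 10^-10 m^2
Diameter from circular cross-section:
  d = sqrt(4A / pi) * 10^6 (m -> um)
  d = sqrt(4 * 1.935927 x 10^-10 / pi) * 10^6 = 15.7 um

15.7 um


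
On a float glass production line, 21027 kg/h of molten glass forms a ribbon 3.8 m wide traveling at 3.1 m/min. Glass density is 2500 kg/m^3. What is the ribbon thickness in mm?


Ribbon cross-section from mass balance:
  Volume rate = throughput / density = 21027 / 2500 = 8.4108 m^3/h
  thickness = volume rate / (speed * 60 * width), i.e.
  thickness = throughput / (60 * speed * width * density) * 1000
  thickness = 21027 / (60 * 3.1 * 3.8 * 2500) * 1000 = 11.9 mm

11.9 mm


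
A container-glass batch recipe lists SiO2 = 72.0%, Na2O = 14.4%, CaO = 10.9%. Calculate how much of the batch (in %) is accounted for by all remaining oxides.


Sum the three major oxides:
  SiO2 + Na2O + CaO = 72.0 + 14.4 + 10.9 = 97.3%
Subtract from 100%:
  Others = 100 - 97.3 = 2.7%

2.7%


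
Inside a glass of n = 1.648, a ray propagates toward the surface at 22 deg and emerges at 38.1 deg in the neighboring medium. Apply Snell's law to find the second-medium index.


Apply Snell's law: n1 * sin(theta1) = n2 * sin(theta2)
  n2 = n1 * sin(theta1) / sin(theta2)
  sin(22) = 0.374607
  sin(38.1) = 0.617036
  n2 = 1.648 * 0.374607 / 0.617036 = 1.0005

1.0005


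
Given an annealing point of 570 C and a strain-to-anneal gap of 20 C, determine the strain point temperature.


Strain point = annealing point - difference:
  T_strain = 570 - 20 = 550 C

550 C


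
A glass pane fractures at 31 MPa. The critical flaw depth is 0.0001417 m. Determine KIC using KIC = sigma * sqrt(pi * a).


Fracture toughness: KIC = sigma * sqrt(pi * a)
  pi * a = pi * 0.0001417 = 0.000445164
  sqrt(pi * a) = 0.021099
  KIC = 31 * 0.021099 = 0.654 MPa*sqrt(m)

0.654 MPa*sqrt(m)


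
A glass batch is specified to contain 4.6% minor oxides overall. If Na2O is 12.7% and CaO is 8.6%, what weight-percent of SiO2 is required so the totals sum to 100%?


Known pieces sum to 100%:
  SiO2 = 100 - (others + Na2O + CaO)
  SiO2 = 100 - (4.6 + 12.7 + 8.6) = 74.1%

74.1%


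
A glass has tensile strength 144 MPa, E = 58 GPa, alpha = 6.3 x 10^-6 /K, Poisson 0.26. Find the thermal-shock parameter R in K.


Thermal shock resistance: R = sigma * (1 - nu) / (E * alpha)
  Numerator = 144 * (1 - 0.26) = 106.56
  Denominator = 58 * 1000 * (6.3 x 10^-6) = 0.3654
  R = 106.56 / 0.3654 = 291.6 K

291.6 K


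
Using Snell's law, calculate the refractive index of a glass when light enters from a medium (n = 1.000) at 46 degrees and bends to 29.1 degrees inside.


Apply Snell's law: n1 * sin(theta1) = n2 * sin(theta2)
  n2 = n1 * sin(theta1) / sin(theta2)
  sin(46) = 0.71934
  sin(29.1) = 0.486335
  n2 = 1.000 * 0.71934 / 0.486335 = 1.4791

1.4791


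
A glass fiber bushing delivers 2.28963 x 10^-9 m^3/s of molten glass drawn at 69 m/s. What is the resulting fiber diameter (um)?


Cross-sectional area from continuity:
  A = Q / v = 2.28963 x 10^-9 / 69 = 3.318304 x 10^-11 m^2
Diameter from circular cross-section:
  d = sqrt(4A / pi) * 10^6 (m -> um)
  d = sqrt(4 * 3.318304 x 10^-11 / pi) * 10^6 = 6.5 um

6.5 um


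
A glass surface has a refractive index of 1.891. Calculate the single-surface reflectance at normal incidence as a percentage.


Fresnel reflectance at normal incidence:
  R = ((n - 1)/(n + 1))^2
  (n - 1)/(n + 1) = (1.891 - 1)/(1.891 + 1) = 0.308198
  R = 0.308198^2 = 0.094986
  R(%) = 0.094986 * 100 = 9.499%

9.499%


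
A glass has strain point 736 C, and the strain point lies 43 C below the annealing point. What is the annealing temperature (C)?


T_anneal = T_strain + gap:
  T_anneal = 736 + 43 = 779 C

779 C


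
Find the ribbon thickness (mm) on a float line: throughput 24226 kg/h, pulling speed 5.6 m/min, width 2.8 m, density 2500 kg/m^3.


Ribbon cross-section from mass balance:
  Volume rate = throughput / density = 24226 / 2500 = 9.6904 m^3/h
  thickness = volume rate / (speed * 60 * width), i.e.
  thickness = throughput / (60 * speed * width * density) * 1000
  thickness = 24226 / (60 * 5.6 * 2.8 * 2500) * 1000 = 10.3 mm

10.3 mm


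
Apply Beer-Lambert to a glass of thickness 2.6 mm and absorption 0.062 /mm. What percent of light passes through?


Beer-Lambert law: T = exp(-alpha * thickness)
  exponent = -0.062 * 2.6 = -0.1612
  T = exp(-0.1612) = 0.8511
  Percentage = 0.8511 * 100 = 85.11%

85.11%


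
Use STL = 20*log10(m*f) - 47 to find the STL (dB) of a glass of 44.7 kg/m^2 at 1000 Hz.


Mass law: STL = 20 * log10(m * f) - 47
  m * f = 44.7 * 1000 = 44700
  log10(44700) = 4.65031
  STL = 20 * 4.65031 - 47 = 93.0062 - 47 = 46.0 dB

46.0 dB


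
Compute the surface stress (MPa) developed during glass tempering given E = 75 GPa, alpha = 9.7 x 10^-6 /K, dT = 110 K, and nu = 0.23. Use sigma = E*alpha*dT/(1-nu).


Tempering stress: sigma = E * alpha * dT / (1 - nu)
  E (MPa) = 75 * 1000 = 75000
  Numerator = 75000 * (9.7 x 10^-6) * 110 = 80.025
  Denominator = 1 - 0.23 = 0.77
  sigma = 80.025 / 0.77 = 103.9 MPa

103.9 MPa


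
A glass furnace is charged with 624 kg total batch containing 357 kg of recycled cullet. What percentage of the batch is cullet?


Cullet ratio = (cullet mass / total batch mass) * 100
  Ratio = 357 / 624 * 100 = 57.21%

57.21%


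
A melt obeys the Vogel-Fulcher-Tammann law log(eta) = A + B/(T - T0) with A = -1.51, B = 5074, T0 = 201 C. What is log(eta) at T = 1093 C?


VFT equation: log(eta) = A + B / (T - T0)
  T - T0 = 1093 - 201 = 892
  B / (T - T0) = 5074 / 892 = 5.688
  log(eta) = -1.51 + 5.688 = 4.178

4.178
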